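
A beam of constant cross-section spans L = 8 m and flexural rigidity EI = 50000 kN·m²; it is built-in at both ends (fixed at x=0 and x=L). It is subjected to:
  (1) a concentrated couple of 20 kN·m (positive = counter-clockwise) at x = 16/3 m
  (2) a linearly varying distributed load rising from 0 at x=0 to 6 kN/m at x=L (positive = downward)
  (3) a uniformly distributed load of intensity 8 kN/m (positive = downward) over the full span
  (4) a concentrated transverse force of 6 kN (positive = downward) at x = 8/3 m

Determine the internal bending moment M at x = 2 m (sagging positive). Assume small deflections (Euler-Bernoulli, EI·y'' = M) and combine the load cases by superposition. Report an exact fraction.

M(2) = 347/45 kN·m

Load 1 — applied couple M₀=20 kN·m at a=16/3 m (b=L-a=8/3):
  M_1 = R_Ax - M_A  [x≤a] with R_A=10/3, M_A=20/3 = (10/3)·2 - (20/3) = 0 kN·m
Load 2 — triangular load w₀=6 kN/m (0→w₀ over full span):
  M_2 = 3w₀Lx/20 - w₀L²/30 - w₀x³/(6L) = 3·6·8·2/20 - 6·8²/30 - 6·2³/(6·8) = 3/5 kN·m
Load 3 — uniform load w=8 kN/m over full span:
  M_3 = wLx/2 - wL²/12 - wx²/2 = 8·8·2/2 - 8·8²/12 - 8·2²/2 = 16/3 kN·m
Load 4 — point force P=6 kN at a=8/3 m (b=L-a=16/3):
  M_4 = Pb²(3a+b)x/L³ - Pab²/L²  [x≤a] = 6·(16/3)²·(3·(8/3)+(16/3))·2/8³ - 6·(8/3)·(16/3)²/8² = 16/9 kN·m
Superposition: M = Σ M_i = 347/45 kN·m ≈ 7.711111 kN·m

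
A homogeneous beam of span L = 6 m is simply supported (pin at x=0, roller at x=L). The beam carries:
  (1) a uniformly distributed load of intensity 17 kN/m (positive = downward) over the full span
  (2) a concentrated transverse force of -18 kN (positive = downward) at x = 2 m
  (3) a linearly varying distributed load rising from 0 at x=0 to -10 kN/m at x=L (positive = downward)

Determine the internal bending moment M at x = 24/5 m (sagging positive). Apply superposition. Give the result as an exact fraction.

Load 1 — uniform load w=17 kN/m over full span:
  M_1 = wx(L-x)/2 = 17·(24/5)·(6-(24/5))/2 = 1224/25 kN·m
Load 2 — point force P=-18 kN at a=2 m (b=L-a=4):
  M_2 = Pa(L-x)/L  [x>a] = (-18)·2·(6-(24/5))/6 = -36/5 kN·m
Load 3 — triangular load w₀=-10 kN/m (0→w₀ over full span):
  M_3 = w₀Lx/6 - w₀x³/(6L) = (-10)·6·(24/5)/6 - (-10)·(24/5)³/(6·6) = -432/25 kN·m
Superposition: M = Σ M_i = 612/25 kN·m ≈ 24.480000 kN·m

M(24/5) = 612/25 kN·m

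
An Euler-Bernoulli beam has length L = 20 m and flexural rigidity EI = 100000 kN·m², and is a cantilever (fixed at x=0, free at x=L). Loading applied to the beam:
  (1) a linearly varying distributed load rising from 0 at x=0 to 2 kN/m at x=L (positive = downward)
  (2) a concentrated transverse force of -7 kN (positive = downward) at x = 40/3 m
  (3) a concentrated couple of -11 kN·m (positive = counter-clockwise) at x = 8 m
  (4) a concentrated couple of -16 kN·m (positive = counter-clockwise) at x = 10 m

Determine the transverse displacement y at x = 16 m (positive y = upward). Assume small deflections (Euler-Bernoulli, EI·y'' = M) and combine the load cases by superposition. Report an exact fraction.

Load 1 — triangular load w₀=2 kN/m (0→w₀ over full span):
  y_1 = (w₀Lx³/12-w₀L²x²/6-w₀x⁵/(120L))/EI = (2·20·16³/12-2·20²·16²/6-2·16⁵/(120·20))/100000 = -50048/234375 m
Load 2 — point force P=-7 kN at a=40/3 m (b=L-a=20/3):
  y_2 = -Pa²(3x-a)/(6EI)  [x>a] = -(-7)·(40/3)²·(3·16-(40/3))/(6·100000) = 728/10125 m
Load 3 — applied couple M₀=-11 kN·m at a=8 m (b=L-a=12):
  y_3 = M₀a(2x-a)/(2EI)  [x>a] = (-11)·8·(2·16-8)/(2·100000) = -33/3125 m
Load 4 — applied couple M₀=-16 kN·m at a=10 m (b=L-a=10):
  y_4 = M₀a(2x-a)/(2EI)  [x>a] = (-16)·10·(2·16-10)/(2·100000) = -11/625 m
Superposition: y = Σ y_i = -1074496/6328125 m ≈ -0.169797 m

y(16) = -1074496/6328125 m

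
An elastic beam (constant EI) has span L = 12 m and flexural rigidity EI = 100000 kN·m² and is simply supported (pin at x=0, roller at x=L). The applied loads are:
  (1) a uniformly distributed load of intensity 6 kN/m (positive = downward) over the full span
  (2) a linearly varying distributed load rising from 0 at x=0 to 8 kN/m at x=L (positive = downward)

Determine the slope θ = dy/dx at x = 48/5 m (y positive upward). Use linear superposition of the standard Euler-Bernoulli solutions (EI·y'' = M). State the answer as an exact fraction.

θ(48/5) = 22449/3906250 rad

Load 1 — uniform load w=6 kN/m over full span:
  θ_1 = -w(L³-6Lx²+4x³)/(24EI) = -6·(12³-6·12·(48/5)²+4·(48/5)³)/(24·100000) = 2673/781250 rad
Load 2 — triangular load w₀=8 kN/m (0→w₀ over full span):
  θ_2 = -w₀(7L⁴-30L²x²+15x⁴)/(360LEI) = -8·(7·12⁴-30·12²·(48/5)²+15·(48/5)⁴)/(360·12·100000) = 4542/1953125 rad
Superposition: θ = Σ θ_i = 22449/3906250 rad ≈ 0.005747 rad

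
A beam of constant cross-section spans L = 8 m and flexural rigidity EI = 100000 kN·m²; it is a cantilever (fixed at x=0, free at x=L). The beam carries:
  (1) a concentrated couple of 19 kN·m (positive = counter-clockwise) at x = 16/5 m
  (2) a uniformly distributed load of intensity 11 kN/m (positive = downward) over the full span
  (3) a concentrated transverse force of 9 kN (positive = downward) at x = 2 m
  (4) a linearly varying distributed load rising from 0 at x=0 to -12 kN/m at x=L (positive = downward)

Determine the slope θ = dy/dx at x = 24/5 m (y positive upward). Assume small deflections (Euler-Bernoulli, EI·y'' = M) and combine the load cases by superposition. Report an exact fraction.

Load 1 — applied couple M₀=19 kN·m at a=16/5 m (b=L-a=24/5):
  θ_1 = M₀a/EI  [x>a] = 19·(16/5)/100000 = 19/31250 rad
Load 2 — uniform load w=11 kN/m over full span:
  θ_2 = -wx(x²-3Lx+3L²)/(6EI) = -11·(24/5)·((24/5)²-3·8·(24/5)+3·8²)/(6·100000) = -3432/390625 rad
Load 3 — point force P=9 kN at a=2 m (b=L-a=6):
  θ_3 = -Pa²/(2EI)  [x>a] = -9·2²/(2·100000) = -9/50000 rad
Load 4 — triangular load w₀=-12 kN/m (0→w₀ over full span):
  θ_4 = (w₀Lx²/4-w₀L²x/3-w₀x⁴/(24L))/EI = ((-12)·8·(24/5)²/4-(-12)·8²·(24/5)/3-(-12)·(24/5)⁴/(24·8))/100000 = 13848/1953125 rad
Superposition: θ = Σ θ_i = -39617/31250000 rad ≈ -0.001268 rad

θ(24/5) = -39617/31250000 rad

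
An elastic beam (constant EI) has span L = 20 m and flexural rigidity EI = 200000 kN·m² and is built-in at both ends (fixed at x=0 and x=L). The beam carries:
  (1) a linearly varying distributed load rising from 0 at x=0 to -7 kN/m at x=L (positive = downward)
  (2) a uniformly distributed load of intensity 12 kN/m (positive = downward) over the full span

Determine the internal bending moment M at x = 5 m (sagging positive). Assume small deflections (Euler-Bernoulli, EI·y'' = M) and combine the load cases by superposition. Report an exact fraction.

M(5) = 365/8 kN·m

Load 1 — triangular load w₀=-7 kN/m (0→w₀ over full span):
  M_1 = 3w₀Lx/20 - w₀L²/30 - w₀x³/(6L) = 3·(-7)·20·5/20 - (-7)·20²/30 - (-7)·5³/(6·20) = -35/8 kN·m
Load 2 — uniform load w=12 kN/m over full span:
  M_2 = wLx/2 - wL²/12 - wx²/2 = 12·20·5/2 - 12·20²/12 - 12·5²/2 = 50 kN·m
Superposition: M = Σ M_i = 365/8 kN·m ≈ 45.625000 kN·m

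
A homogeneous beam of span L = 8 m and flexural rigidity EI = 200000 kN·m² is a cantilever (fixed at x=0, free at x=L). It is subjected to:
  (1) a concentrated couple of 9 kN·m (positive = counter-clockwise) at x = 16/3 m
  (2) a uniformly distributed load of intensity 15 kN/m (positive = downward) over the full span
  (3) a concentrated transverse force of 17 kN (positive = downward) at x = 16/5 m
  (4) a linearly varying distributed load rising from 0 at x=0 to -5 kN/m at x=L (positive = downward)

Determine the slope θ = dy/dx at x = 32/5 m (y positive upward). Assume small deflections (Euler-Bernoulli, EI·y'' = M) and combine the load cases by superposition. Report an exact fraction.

θ(32/5) = -23251/4687500 rad

Load 1 — applied couple M₀=9 kN·m at a=16/3 m (b=L-a=8/3):
  θ_1 = M₀a/EI  [x>a] = 9·(16/3)/200000 = 3/12500 rad
Load 2 — uniform load w=15 kN/m over full span:
  θ_2 = -wx(x²-3Lx+3L²)/(6EI) = -15·(32/5)·((32/5)²-3·8·(32/5)+3·8²)/(6·200000) = -496/78125 rad
Load 3 — point force P=17 kN at a=16/5 m (b=L-a=24/5):
  θ_3 = -Pa²/(2EI)  [x>a] = -17·(16/5)²/(2·200000) = -34/78125 rad
Load 4 — triangular load w₀=-5 kN/m (0→w₀ over full span):
  θ_4 = (w₀Lx²/4-w₀L²x/3-w₀x⁴/(24L))/EI = ((-5)·8·(32/5)²/4-(-5)·8²·(32/5)/3-(-5)·(32/5)⁴/(24·8))/200000 = 1856/1171875 rad
Superposition: θ = Σ θ_i = -23251/4687500 rad ≈ -0.004960 rad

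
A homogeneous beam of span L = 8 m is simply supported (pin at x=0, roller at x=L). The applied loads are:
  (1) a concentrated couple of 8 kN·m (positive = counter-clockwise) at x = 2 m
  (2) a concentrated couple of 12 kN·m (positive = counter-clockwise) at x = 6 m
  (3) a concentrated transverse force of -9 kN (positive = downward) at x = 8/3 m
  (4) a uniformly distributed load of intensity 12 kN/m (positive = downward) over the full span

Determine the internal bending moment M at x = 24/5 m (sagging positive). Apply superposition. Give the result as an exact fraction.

Load 1 — applied couple M₀=8 kN·m at a=2 m (b=L-a=6):
  M_1 = M₀x/L - M₀  [x>a] = 8·(24/5)/8 - 8 = -16/5 kN·m
Load 2 — applied couple M₀=12 kN·m at a=6 m (b=L-a=2):
  M_2 = M₀x/L  [x≤a] = 12·(24/5)/8 = 36/5 kN·m
Load 3 — point force P=-9 kN at a=8/3 m (b=L-a=16/3):
  M_3 = Pa(L-x)/L  [x>a] = (-9)·(8/3)·(8-(24/5))/8 = -48/5 kN·m
Load 4 — uniform load w=12 kN/m over full span:
  M_4 = wx(L-x)/2 = 12·(24/5)·(8-(24/5))/2 = 2304/25 kN·m
Superposition: M = Σ M_i = 2164/25 kN·m ≈ 86.560000 kN·m

M(24/5) = 2164/25 kN·m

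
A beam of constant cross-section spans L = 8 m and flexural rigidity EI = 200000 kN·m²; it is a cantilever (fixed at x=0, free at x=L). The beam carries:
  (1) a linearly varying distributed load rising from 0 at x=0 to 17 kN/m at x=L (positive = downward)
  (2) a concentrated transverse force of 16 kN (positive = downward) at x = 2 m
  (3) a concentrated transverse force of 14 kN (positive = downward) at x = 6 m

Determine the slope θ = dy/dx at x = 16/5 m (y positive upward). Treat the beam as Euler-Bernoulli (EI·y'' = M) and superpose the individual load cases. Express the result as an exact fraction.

Load 1 — triangular load w₀=17 kN/m (0→w₀ over full span):
  θ_1 = (w₀Lx²/4-w₀L²x/3-w₀x⁴/(24L))/EI = (17·8·(16/5)²/4-17·8²·(16/5)/3-17·(16/5)⁴/(24·8))/200000 = -8024/1953125 rad
Load 2 — point force P=16 kN at a=2 m (b=L-a=6):
  θ_2 = -Pa²/(2EI)  [x>a] = -16·2²/(2·200000) = -1/6250 rad
Load 3 — point force P=14 kN at a=6 m (b=L-a=2):
  θ_3 = -Px(2a-x)/(2EI)  [x≤a] = -14·(16/5)·(2·6-(16/5))/(2·200000) = -77/78125 rad
Superposition: θ = Σ θ_i = -20523/3906250 rad ≈ -0.005254 rad

θ(16/5) = -20523/3906250 rad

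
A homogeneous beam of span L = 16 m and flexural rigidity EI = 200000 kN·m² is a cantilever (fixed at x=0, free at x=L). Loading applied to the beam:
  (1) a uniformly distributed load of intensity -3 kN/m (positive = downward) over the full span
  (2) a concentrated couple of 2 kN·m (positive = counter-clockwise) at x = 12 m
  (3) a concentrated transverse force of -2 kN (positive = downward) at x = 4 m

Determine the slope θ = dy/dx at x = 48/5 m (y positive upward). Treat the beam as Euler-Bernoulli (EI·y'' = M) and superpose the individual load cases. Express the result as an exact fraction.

θ(48/5) = 15251/1562500 rad

Load 1 — uniform load w=-3 kN/m over full span:
  θ_1 = -wx(x²-3Lx+3L²)/(6EI) = -(-3)·(48/5)·((48/5)²-3·16·(48/5)+3·16²)/(6·200000) = 3744/390625 rad
Load 2 — applied couple M₀=2 kN·m at a=12 m (b=L-a=4):
  θ_2 = M₀x/EI  [x≤a] = 2·(48/5)/200000 = 3/31250 rad
Load 3 — point force P=-2 kN at a=4 m (b=L-a=12):
  θ_3 = -Pa²/(2EI)  [x>a] = -(-2)·4²/(2·200000) = 1/12500 rad
Superposition: θ = Σ θ_i = 15251/1562500 rad ≈ 0.009761 rad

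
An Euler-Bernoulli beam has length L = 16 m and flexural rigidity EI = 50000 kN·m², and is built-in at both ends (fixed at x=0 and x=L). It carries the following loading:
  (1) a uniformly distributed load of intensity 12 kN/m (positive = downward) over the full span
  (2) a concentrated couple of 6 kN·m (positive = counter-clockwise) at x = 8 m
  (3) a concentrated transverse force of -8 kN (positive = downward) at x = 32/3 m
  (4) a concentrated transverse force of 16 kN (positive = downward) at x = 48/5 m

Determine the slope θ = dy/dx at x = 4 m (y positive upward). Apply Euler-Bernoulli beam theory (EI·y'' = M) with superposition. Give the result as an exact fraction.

θ(4) = -313061/37500000 rad

Load 1 — uniform load w=12 kN/m over full span:
  θ_1 = -wx(L-x)(L-2x)/(12EI) = -12·4·(16-4)·(16-2·4)/(12·50000) = -24/3125 rad
Load 2 — applied couple M₀=6 kN·m at a=8 m (b=L-a=8):
  θ_2 = (R_Ax²/2 - M_Ax)/EI  [x≤a] with R_A=9/16, M_A=3/2 = ((9/16)·4²/2 - (3/2)·4)/50000 = -3/100000 rad
Load 3 — point force P=-8 kN at a=32/3 m (b=L-a=16/3):
  θ_3 = -Pb²x(2aL-(3a+b)x)/(2L³EI)  [x≤a] = -(-8)·(16/3)²·4·(2·(32/3)·16-(3·(32/3)+(16/3))·4)/(2·16³·50000) = 4/9375 rad
Load 4 — point force P=16 kN at a=48/5 m (b=L-a=32/5):
  θ_4 = -Pb²x(2aL-(3a+b)x)/(2L³EI)  [x≤a] = -16·(32/5)²·4·(2·(48/5)·16-(3·(48/5)+(32/5))·4)/(2·16³·50000) = -416/390625 rad
Superposition: θ = Σ θ_i = -313061/37500000 rad ≈ -0.008348 rad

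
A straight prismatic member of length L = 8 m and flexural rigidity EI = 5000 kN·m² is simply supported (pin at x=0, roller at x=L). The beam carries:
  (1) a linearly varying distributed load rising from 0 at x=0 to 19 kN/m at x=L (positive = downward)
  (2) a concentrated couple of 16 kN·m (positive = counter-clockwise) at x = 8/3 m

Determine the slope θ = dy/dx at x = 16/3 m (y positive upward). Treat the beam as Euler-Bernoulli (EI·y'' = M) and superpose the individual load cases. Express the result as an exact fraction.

Load 1 — triangular load w₀=19 kN/m (0→w₀ over full span):
  θ_1 = -w₀(7L⁴-30L²x²+15x⁴)/(360LEI) = -19·(7·8⁴-30·8²·(16/3)²+15·(16/3)⁴)/(360·8·5000) = 13832/759375 rad
Load 2 — applied couple M₀=16 kN·m at a=8/3 m (b=L-a=16/3):
  θ_2 = (M₀x²/(2L)-M₀(x-a)+C₁)/EI  [x>a] with C₁=M₀(3b²-L²)/(6L)=64/9 = (16·(16/3)²/(2·8)-16·((16/3)-(8/3))+(64/9))/5000 = -8/5625 rad
Superposition: θ = Σ θ_i = 12752/759375 rad ≈ 0.016793 rad

θ(16/3) = 12752/759375 rad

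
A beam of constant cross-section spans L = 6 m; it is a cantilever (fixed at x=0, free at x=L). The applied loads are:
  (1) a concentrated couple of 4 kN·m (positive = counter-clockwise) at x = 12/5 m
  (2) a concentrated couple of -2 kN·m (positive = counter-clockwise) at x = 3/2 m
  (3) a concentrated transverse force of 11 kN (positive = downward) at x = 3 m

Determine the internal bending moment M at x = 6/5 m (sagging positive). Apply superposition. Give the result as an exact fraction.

Load 1 — applied couple M₀=4 kN·m at a=12/5 m (b=L-a=18/5):
  M_1 = M₀  [x≤a] = 4 = 4 kN·m
Load 2 — applied couple M₀=-2 kN·m at a=3/2 m (b=L-a=9/2):
  M_2 = M₀  [x≤a] = (-2) = -2 kN·m
Load 3 — point force P=11 kN at a=3 m (b=L-a=3):
  M_3 = -P(a-x)  [x≤a] = -11·(3-(6/5)) = -99/5 kN·m
Superposition: M = Σ M_i = -89/5 kN·m ≈ -17.800000 kN·m

M(6/5) = -89/5 kN·m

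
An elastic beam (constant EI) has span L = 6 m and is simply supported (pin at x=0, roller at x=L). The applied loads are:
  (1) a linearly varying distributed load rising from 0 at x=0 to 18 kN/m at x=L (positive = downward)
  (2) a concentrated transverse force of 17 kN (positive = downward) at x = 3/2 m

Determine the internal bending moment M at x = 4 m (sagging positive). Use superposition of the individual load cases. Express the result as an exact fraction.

M(4) = 97/2 kN·m

Load 1 — triangular load w₀=18 kN/m (0→w₀ over full span):
  M_1 = w₀Lx/6 - w₀x³/(6L) = 18·6·4/6 - 18·4³/(6·6) = 40 kN·m
Load 2 — point force P=17 kN at a=3/2 m (b=L-a=9/2):
  M_2 = Pa(L-x)/L  [x>a] = 17·(3/2)·(6-4)/6 = 17/2 kN·m
Superposition: M = Σ M_i = 97/2 kN·m ≈ 48.500000 kN·m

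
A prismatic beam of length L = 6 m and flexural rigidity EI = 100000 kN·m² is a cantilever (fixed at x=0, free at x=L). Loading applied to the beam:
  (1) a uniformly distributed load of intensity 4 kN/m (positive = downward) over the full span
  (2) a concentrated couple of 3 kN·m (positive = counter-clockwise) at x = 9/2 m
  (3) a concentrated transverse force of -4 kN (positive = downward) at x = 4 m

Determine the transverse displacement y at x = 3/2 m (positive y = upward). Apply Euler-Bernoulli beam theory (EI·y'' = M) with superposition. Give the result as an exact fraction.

Load 1 — uniform load w=4 kN/m over full span:
  y_1 = -wx²(x²-4Lx+6L²)/(24EI) = -4·(3/2)²·((3/2)²-4·6·(3/2)+6·6²)/(24·100000) = -2187/3200000 m
Load 2 — applied couple M₀=3 kN·m at a=9/2 m (b=L-a=3/2):
  y_2 = M₀x²/(2EI)  [x≤a] = 3·(3/2)²/(2·100000) = 27/800000 m
Load 3 — point force P=-4 kN at a=4 m (b=L-a=2):
  y_3 = -Px²(3a-x)/(6EI)  [x≤a] = -(-4)·(3/2)²·(3·4-(3/2))/(6·100000) = 63/400000 m
Superposition: y = Σ y_i = -63/128000 m ≈ -0.000492 m

y(3/2) = -63/128000 m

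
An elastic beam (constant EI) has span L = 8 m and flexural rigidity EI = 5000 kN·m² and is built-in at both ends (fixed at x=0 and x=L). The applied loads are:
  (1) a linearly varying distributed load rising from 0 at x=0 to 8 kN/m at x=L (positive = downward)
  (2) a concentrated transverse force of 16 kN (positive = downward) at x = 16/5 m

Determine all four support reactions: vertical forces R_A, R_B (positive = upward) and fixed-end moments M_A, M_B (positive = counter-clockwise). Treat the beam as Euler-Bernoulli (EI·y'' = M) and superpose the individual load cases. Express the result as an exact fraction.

R_A = 2496/125 kN, M_A = 13312/375 kN·m, R_B = 3504/125 kN, M_B = -4736/125 kN·m

Load 1 — triangular load w₀=8 kN/m (0→w₀ over full span):
  R_A = 3w₀L/20 = 3·8·8/20 = 48/5 kN
  M_A = w₀L²/30 = 8·8²/30 = 256/15 kN·m
  R_B = 7w₀L/20 = 7·8·8/20 = 112/5 kN
  M_B = -w₀L²/20 = -8·8²/20 = -128/5 kN·m
Load 2 — point force P=16 kN at a=16/5 m (b=L-a=24/5):
  R_A = Pb²(3a+b)/L³ = 16·(24/5)²·(3·(16/5)+(24/5))/8³ = 1296/125 kN
  M_A = Pab²/L² = 16·(16/5)·(24/5)²/8² = 2304/125 kN·m
  R_B = Pa²(a+3b)/L³ = 16·(16/5)²·((16/5)+3·(24/5))/8³ = 704/125 kN
  M_B = -Pa²b/L² = -16·(16/5)²·(24/5)/8² = -1536/125 kN·m
Superposition: R_A = 2496/125 kN, M_A = 13312/375 kN·m, R_B = 3504/125 kN, M_B = -4736/125 kN·m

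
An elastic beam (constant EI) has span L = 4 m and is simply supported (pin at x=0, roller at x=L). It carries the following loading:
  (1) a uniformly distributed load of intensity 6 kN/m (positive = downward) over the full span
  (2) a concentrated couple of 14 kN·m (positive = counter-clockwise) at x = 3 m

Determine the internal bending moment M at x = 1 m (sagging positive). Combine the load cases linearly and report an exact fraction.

M(1) = 25/2 kN·m

Load 1 — uniform load w=6 kN/m over full span:
  M_1 = wx(L-x)/2 = 6·1·(4-1)/2 = 9 kN·m
Load 2 — applied couple M₀=14 kN·m at a=3 m (b=L-a=1):
  M_2 = M₀x/L  [x≤a] = 14·1/4 = 7/2 kN·m
Superposition: M = Σ M_i = 25/2 kN·m ≈ 12.500000 kN·m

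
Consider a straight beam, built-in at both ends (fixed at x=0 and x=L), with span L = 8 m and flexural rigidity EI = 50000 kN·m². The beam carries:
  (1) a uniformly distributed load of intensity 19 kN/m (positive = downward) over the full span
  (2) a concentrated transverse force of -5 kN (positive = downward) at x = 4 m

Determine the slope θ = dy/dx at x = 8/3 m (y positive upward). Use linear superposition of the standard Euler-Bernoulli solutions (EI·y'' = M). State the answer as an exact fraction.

Load 1 — uniform load w=19 kN/m over full span:
  θ_1 = -wx(L-x)(L-2x)/(12EI) = -19·(8/3)·(8-(8/3))·(8-2·(8/3))/(12·50000) = -304/253125 rad
Load 2 — point force P=-5 kN at a=4 m (b=L-a=4):
  θ_2 = -Pb²x(2aL-(3a+b)x)/(2L³EI)  [x≤a] = -(-5)·4²·(8/3)·(2·4·8-(3·4+4)·(8/3))/(2·8³·50000) = 1/11250 rad
Superposition: θ = Σ θ_i = -563/506250 rad ≈ -0.001112 rad

θ(8/3) = -563/506250 rad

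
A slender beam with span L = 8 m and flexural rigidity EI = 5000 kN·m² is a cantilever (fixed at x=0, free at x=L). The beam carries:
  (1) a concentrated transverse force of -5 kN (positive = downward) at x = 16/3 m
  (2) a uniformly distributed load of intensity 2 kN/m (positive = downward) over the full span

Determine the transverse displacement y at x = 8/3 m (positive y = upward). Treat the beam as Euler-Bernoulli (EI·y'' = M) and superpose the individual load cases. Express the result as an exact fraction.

Load 1 — point force P=-5 kN at a=16/3 m (b=L-a=8/3):
  y_1 = -Px²(3a-x)/(6EI)  [x≤a] = -(-5)·(8/3)²·(3·(16/3)-(8/3))/(6·5000) = 32/2025 m
Load 2 — uniform load w=2 kN/m over full span:
  y_2 = -wx²(x²-4Lx+6L²)/(24EI) = -2·(8/3)²·((8/3)²-4·8·(8/3)+6·8²)/(24·5000) = -5504/151875 m
Superposition: y = Σ y_i = -3104/151875 m ≈ -0.020438 m

y(8/3) = -3104/151875 m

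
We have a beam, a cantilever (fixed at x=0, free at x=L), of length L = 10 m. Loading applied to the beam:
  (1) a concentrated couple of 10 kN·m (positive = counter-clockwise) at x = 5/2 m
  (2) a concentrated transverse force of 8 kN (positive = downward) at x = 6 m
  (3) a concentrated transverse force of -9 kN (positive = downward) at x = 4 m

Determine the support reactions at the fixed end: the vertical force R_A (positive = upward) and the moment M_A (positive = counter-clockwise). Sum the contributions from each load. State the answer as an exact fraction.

R_A = -1 kN, M_A = 2 kN·m

Load 1 — applied couple M₀=10 kN·m at a=5/2 m (b=L-a=15/2):
  R_A = 0 kN
  M_A = -M₀ = -10 kN·m
Load 2 — point force P=8 kN at a=6 m (b=L-a=4):
  R_A = P = 8 kN
  M_A = Pa = 8·6 = 48 kN·m
Load 3 — point force P=-9 kN at a=4 m (b=L-a=6):
  R_A = P = (-9) = -9 kN
  M_A = Pa = (-9)·4 = -36 kN·m
Superposition: R_A = -1 kN, M_A = 2 kN·m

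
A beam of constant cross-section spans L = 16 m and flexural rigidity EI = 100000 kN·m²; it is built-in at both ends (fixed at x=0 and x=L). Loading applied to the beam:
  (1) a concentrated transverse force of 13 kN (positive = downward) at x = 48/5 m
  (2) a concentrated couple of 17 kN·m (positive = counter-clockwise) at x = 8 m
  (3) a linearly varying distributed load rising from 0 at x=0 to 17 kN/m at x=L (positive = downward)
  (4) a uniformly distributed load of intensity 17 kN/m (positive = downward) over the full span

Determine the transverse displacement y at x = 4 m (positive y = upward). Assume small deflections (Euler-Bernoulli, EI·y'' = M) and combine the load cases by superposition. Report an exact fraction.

Load 1 — point force P=13 kN at a=48/5 m (b=L-a=32/5):
  y_1 = -Pb²x²(3aL-(3a+b)x)/(6L³EI)  [x≤a] = -13·(32/5)²·4²·(3·(48/5)·16-(3·(48/5)+(32/5))·4)/(6·16³·100000) = -52/46875 m
Load 2 — applied couple M₀=17 kN·m at a=8 m (b=L-a=8):
  y_2 = (R_Ax³/6 - M_Ax²/2)/EI  [x≤a] with R_A=51/32, M_A=17/4 = ((51/32)·4³/6 - (17/4)·4²/2)/100000 = -17/100000 m
Load 3 — triangular load w₀=17 kN/m (0→w₀ over full span):
  y_3 = -w₀x²(L-x)²(x+2L)/(120LEI) = -17·4²·(16-4)²·(4+2·16)/(120·16·100000) = -459/62500 m
Load 4 — uniform load w=17 kN/m over full span:
  y_4 = -wx²(L-x)²/(24EI) = -17·4²·(16-4)²/(24·100000) = -51/3125 m
Superposition: y = Σ y_i = -7483/300000 m ≈ -0.024943 m

y(4) = -7483/300000 m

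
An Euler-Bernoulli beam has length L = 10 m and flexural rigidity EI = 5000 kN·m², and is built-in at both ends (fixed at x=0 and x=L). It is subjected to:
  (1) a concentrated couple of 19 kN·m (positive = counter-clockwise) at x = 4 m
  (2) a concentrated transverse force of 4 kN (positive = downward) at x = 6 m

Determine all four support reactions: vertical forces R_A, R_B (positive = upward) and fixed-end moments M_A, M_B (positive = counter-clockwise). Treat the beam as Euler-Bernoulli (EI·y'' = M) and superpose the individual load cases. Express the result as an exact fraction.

Load 1 — applied couple M₀=19 kN·m at a=4 m (b=L-a=6):
  R_A = 6M₀ab/L³ = 6·19·4·6/10³ = 342/125 kN
  M_A = M₀b(2a-b)/L² = 19·6·(2·4-6)/10² = 57/25 kN·m
  R_B = -6M₀ab/L³ = -6·19·4·6/10³ = -342/125 kN
  M_B = M₀a(2b-a)/L² = 19·4·(2·6-4)/10² = 152/25 kN·m
Load 2 — point force P=4 kN at a=6 m (b=L-a=4):
  R_A = Pb²(3a+b)/L³ = 4·4²·(3·6+4)/10³ = 176/125 kN
  M_A = Pab²/L² = 4·6·4²/10² = 96/25 kN·m
  R_B = Pa²(a+3b)/L³ = 4·6²·(6+3·4)/10³ = 324/125 kN
  M_B = -Pa²b/L² = -4·6²·4/10² = -144/25 kN·m
Superposition: R_A = 518/125 kN, M_A = 153/25 kN·m, R_B = -18/125 kN, M_B = 8/25 kN·m

R_A = 518/125 kN, M_A = 153/25 kN·m, R_B = -18/125 kN, M_B = 8/25 kN·m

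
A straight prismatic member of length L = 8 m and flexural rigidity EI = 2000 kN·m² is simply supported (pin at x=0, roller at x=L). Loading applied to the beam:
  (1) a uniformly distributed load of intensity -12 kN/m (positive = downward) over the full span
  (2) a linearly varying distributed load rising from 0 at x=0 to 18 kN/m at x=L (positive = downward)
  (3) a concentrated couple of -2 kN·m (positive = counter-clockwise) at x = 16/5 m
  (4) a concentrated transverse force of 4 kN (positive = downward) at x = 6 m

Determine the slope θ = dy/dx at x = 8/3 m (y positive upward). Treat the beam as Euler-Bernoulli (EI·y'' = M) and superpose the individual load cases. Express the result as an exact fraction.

θ(8/3) = 5773/675000 rad

Load 1 — uniform load w=-12 kN/m over full span:
  θ_1 = -w(L³-6Lx²+4x³)/(24EI) = -(-12)·(8³-6·8·(8/3)²+4·(8/3)³)/(24·2000) = 208/3375 rad
Load 2 — triangular load w₀=18 kN/m (0→w₀ over full span):
  θ_2 = -w₀(7L⁴-30L²x²+15x⁴)/(360LEI) = -18·(7·8⁴-30·8²·(8/3)²+15·(8/3)⁴)/(360·8·2000) = -832/16875 rad
Load 3 — applied couple M₀=-2 kN·m at a=16/5 m (b=L-a=24/5):
  θ_3 = (M₀x²/(2L)+C₁)/EI  [x≤a] with C₁=M₀(3b²-L²)/(6L)=-16/75 = ((-2)·(8/3)²/(2·8)+(-16/75))/2000 = -31/56250 rad
Load 4 — point force P=4 kN at a=6 m (b=L-a=2):
  θ_4 = -Pb(L²-b²-3x²)/(6LEI)  [x≤a] = -4·2·(8²-2²-3·(8/3)²)/(6·8·2000) = -29/9000 rad
Superposition: θ = Σ θ_i = 5773/675000 rad ≈ 0.008553 rad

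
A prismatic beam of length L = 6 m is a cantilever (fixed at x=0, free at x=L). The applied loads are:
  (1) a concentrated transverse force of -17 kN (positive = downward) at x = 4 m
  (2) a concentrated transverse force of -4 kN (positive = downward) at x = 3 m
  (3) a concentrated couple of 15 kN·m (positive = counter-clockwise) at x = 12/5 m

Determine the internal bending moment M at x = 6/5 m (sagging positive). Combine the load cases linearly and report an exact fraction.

Load 1 — point force P=-17 kN at a=4 m (b=L-a=2):
  M_1 = -P(a-x)  [x≤a] = -(-17)·(4-(6/5)) = 238/5 kN·m
Load 2 — point force P=-4 kN at a=3 m (b=L-a=3):
  M_2 = -P(a-x)  [x≤a] = -(-4)·(3-(6/5)) = 36/5 kN·m
Load 3 — applied couple M₀=15 kN·m at a=12/5 m (b=L-a=18/5):
  M_3 = M₀  [x≤a] = 15 = 15 kN·m
Superposition: M = Σ M_i = 349/5 kN·m ≈ 69.800000 kN·m

M(6/5) = 349/5 kN·m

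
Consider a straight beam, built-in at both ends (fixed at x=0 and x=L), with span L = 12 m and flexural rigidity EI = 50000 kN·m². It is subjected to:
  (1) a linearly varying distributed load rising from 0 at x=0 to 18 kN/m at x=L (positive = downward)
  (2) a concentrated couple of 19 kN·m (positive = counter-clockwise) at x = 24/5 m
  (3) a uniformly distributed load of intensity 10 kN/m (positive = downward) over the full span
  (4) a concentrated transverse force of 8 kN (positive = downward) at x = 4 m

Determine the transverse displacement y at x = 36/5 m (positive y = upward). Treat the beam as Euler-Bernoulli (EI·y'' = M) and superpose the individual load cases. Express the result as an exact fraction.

y(36/5) = -2868608/146484375 m

Load 1 — triangular load w₀=18 kN/m (0→w₀ over full span):
  y_1 = -w₀x²(L-x)²(x+2L)/(120LEI) = -18·(36/5)²·(12-(36/5))²·((36/5)+2·12)/(120·12·50000) = -454896/48828125 m
Load 2 — applied couple M₀=19 kN·m at a=24/5 m (b=L-a=36/5):
  y_2 = (R_Ax³/6 - M_Ax²/2 - M₀(x-a)²/2)/EI  [x>a] with R_A=57/25, M_A=57/25 = ((57/25)·(36/5)³/6 - (57/25)·(36/5)²/2 - 19·((36/5)-(24/5))²/2)/50000 = 5472/9765625 m
Load 3 — uniform load w=10 kN/m over full span:
  y_3 = -wx²(L-x)²/(24EI) = -10·(36/5)²·(12-(36/5))²/(24·50000) = -3888/390625 m
Load 4 — point force P=8 kN at a=4 m (b=L-a=8):
  y_4 = -Pa²(L-x)²(3bL-(3b+a)(L-x))/(6L³EI)  [x>a] = -8·4²·(12-(36/5))²·(3·8·12-(3·8+4)·(12-(36/5)))/(6·12³·50000) = -1024/1171875 m
Superposition: y = Σ y_i = -2868608/146484375 m ≈ -0.019583 m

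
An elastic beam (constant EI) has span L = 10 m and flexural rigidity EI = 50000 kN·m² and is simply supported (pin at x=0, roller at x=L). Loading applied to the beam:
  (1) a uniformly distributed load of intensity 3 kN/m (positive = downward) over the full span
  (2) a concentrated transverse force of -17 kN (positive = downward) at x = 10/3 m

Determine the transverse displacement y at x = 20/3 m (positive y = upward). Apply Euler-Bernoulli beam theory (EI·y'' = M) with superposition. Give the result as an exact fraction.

y(20/3) = -23/12150 m

Load 1 — uniform load w=3 kN/m over full span:
  y_1 = -wx(L³-2Lx²+x³)/(24EI) = -3·(20/3)·(10³-2·10·(20/3)²+(20/3)³)/(24·50000) = -11/1620 m
Load 2 — point force P=-17 kN at a=10/3 m (b=L-a=20/3):
  y_2 = -Pa(L-x)(2Lx-a²-x²)/(6LEI)  [x>a] = -(-17)·(10/3)·(10-(20/3))·(2·10·(20/3)-(10/3)²-(20/3)²)/(6·10·50000) = 119/24300 m
Superposition: y = Σ y_i = -23/12150 m ≈ -0.001893 m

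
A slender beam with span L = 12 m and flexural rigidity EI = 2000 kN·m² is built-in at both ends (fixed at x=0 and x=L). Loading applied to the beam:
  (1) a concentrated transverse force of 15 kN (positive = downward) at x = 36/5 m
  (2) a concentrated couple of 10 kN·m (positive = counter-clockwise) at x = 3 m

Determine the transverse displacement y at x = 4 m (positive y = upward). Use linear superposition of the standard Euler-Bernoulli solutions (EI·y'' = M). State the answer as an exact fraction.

Load 1 — point force P=15 kN at a=36/5 m (b=L-a=24/5):
  y_1 = -Pb²x²(3aL-(3a+b)x)/(6L³EI)  [x≤a] = -15·(24/5)²·4²·(3·(36/5)·12-(3·(36/5)+(24/5))·4)/(6·12³·2000) = -128/3125 m
Load 2 — applied couple M₀=10 kN·m at a=3 m (b=L-a=9):
  y_2 = (R_Ax³/6 - M_Ax²/2 - M₀(x-a)²/2)/EI  [x>a] with R_A=15/16, M_A=-15/8 = ((15/16)·4³/6 - (-15/8)·4²/2 - 10·(4-3)²/2)/2000 = 1/100 m
Superposition: y = Σ y_i = -387/12500 m ≈ -0.030960 m

y(4) = -387/12500 m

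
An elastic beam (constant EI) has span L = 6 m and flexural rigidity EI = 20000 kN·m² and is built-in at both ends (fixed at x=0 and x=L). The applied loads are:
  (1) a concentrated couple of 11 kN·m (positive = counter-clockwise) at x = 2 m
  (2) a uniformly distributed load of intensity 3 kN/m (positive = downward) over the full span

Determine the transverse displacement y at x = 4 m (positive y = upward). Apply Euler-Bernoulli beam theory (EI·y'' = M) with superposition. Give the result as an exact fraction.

y(4) = -53/270000 m

Load 1 — applied couple M₀=11 kN·m at a=2 m (b=L-a=4):
  y_1 = (R_Ax³/6 - M_Ax²/2 - M₀(x-a)²/2)/EI  [x>a] with R_A=22/9, M_A=0 = ((22/9)·4³/6 - 0·4²/2 - 11·(4-2)²/2)/20000 = 11/54000 m
Load 2 — uniform load w=3 kN/m over full span:
  y_2 = -wx²(L-x)²/(24EI) = -3·4²·(6-4)²/(24·20000) = -1/2500 m
Superposition: y = Σ y_i = -53/270000 m ≈ -0.000196 m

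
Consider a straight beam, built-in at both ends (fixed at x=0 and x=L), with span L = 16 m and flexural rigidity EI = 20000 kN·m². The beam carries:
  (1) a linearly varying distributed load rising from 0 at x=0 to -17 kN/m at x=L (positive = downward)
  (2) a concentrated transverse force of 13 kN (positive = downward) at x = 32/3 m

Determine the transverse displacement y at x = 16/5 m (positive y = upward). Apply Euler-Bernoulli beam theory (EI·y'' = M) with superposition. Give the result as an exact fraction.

Load 1 — triangular load w₀=-17 kN/m (0→w₀ over full span):
  y_1 = -w₀x²(L-x)²(x+2L)/(120LEI) = -(-17)·(16/5)²·(16-(16/5))²·((16/5)+2·16)/(120·16·20000) = 765952/29296875 m
Load 2 — point force P=13 kN at a=32/3 m (b=L-a=16/3):
  y_2 = -Pb²x²(3aL-(3a+b)x)/(6L³EI)  [x≤a] = -13·(16/3)²·(16/5)²·(3·(32/3)·16-(3·(32/3)+(16/3))·(16/5))/(6·16³·20000) = -19136/6328125 m
Superposition: y = Σ y_i = 18288704/791015625 m ≈ 0.023121 m

y(16/5) = 18288704/791015625 m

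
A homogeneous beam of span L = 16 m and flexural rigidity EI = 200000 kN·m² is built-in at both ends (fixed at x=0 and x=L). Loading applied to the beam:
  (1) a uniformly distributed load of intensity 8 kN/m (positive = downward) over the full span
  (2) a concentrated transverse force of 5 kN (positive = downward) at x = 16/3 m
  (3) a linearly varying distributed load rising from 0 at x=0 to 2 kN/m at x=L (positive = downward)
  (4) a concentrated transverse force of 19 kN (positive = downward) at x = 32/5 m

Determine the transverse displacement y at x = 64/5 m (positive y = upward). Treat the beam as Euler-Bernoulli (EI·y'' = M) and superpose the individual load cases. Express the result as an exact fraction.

Load 1 — uniform load w=8 kN/m over full span:
  y_1 = -wx²(L-x)²/(24EI) = -8·(64/5)²·(16-(64/5))²/(24·200000) = -16384/5859375 m
Load 2 — point force P=5 kN at a=16/3 m (b=L-a=32/3):
  y_2 = -Pa²(L-x)²(3bL-(3b+a)(L-x))/(6L³EI)  [x>a] = -5·(16/3)²·(16-(64/5))²·(3·(32/3)·16-(3·(32/3)+(16/3))·(16-(64/5)))/(6·16³·200000) = -736/6328125 m
Load 3 — triangular load w₀=2 kN/m (0→w₀ over full span):
  y_3 = -w₀x²(L-x)²(x+2L)/(120LEI) = -2·(64/5)²·(16-(64/5))²·((64/5)+2·16)/(120·16·200000) = -57344/146484375 m
Load 4 — point force P=19 kN at a=32/5 m (b=L-a=48/5):
  y_4 = -Pa²(L-x)²(3bL-(3b+a)(L-x))/(6L³EI)  [x>a] = -19·(32/5)²·(16-(64/5))²·(3·(48/5)·16-(3·(48/5)+(32/5))·(16-(64/5)))/(6·16³·200000) = -82688/146484375 m
Superposition: y = Σ y_i = -15300064/3955078125 m ≈ -0.003868 m

y(64/5) = -15300064/3955078125 m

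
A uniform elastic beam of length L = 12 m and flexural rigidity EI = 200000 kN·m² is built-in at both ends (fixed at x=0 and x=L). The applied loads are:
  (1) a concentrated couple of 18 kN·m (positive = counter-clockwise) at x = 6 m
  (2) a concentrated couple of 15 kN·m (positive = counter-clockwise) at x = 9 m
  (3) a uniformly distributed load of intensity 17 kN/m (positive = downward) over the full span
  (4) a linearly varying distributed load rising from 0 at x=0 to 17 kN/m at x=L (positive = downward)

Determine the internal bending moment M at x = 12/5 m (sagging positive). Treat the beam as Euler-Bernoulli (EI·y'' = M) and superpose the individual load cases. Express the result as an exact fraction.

Load 1 — applied couple M₀=18 kN·m at a=6 m (b=L-a=6):
  M_1 = R_Ax - M_A  [x≤a] with R_A=9/4, M_A=9/2 = (9/4)·(12/5) - (9/2) = 9/10 kN·m
Load 2 — applied couple M₀=15 kN·m at a=9 m (b=L-a=3):
  M_2 = R_Ax - M_A  [x≤a] with R_A=45/32, M_A=75/16 = (45/32)·(12/5) - (75/16) = -21/16 kN·m
Load 3 — uniform load w=17 kN/m over full span:
  M_3 = wLx/2 - wL²/12 - wx²/2 = 17·12·(12/5)/2 - 17·12²/12 - 17·(12/5)²/2 = -204/25 kN·m
Load 4 — triangular load w₀=17 kN/m (0→w₀ over full span):
  M_4 = 3w₀Lx/20 - w₀L²/30 - w₀x³/(6L) = 3·17·12·(12/5)/20 - 17·12²/30 - 17·(12/5)³/(6·12) = -1428/125 kN·m
Superposition: M = Σ M_i = -39993/2000 kN·m ≈ -19.996500 kN·m

M(12/5) = -39993/2000 kN·m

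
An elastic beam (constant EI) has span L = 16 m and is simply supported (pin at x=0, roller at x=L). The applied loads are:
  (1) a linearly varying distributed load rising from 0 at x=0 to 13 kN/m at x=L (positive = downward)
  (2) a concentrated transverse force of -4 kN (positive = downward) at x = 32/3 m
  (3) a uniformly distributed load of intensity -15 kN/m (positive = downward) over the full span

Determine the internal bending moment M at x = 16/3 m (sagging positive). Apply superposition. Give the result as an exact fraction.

Load 1 — triangular load w₀=13 kN/m (0→w₀ over full span):
  M_1 = w₀Lx/6 - w₀x³/(6L) = 13·16·(16/3)/6 - 13·(16/3)³/(6·16) = 13312/81 kN·m
Load 2 — point force P=-4 kN at a=32/3 m (b=L-a=16/3):
  M_2 = Pbx/L  [x≤a] = (-4)·(16/3)·(16/3)/16 = -64/9 kN·m
Load 3 — uniform load w=-15 kN/m over full span:
  M_3 = wx(L-x)/2 = (-15)·(16/3)·(16-(16/3))/2 = -1280/3 kN·m
Superposition: M = Σ M_i = -21824/81 kN·m ≈ -269.432099 kN·m

M(16/3) = -21824/81 kN·m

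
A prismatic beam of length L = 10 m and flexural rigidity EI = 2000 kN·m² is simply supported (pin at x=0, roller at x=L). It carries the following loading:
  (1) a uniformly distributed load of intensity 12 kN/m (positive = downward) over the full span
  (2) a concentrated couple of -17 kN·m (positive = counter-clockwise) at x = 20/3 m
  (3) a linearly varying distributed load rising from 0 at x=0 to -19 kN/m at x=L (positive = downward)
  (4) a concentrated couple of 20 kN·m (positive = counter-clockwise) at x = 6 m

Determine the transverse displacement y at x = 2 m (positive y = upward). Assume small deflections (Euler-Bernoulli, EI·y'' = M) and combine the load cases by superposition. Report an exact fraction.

y(2) = -25573/225000 m

Load 1 — uniform load w=12 kN/m over full span:
  y_1 = -wx(L³-2Lx²+x³)/(24EI) = -12·2·(10³-2·10·2²+2³)/(24·2000) = -58/125 m
Load 2 — applied couple M₀=-17 kN·m at a=20/3 m (b=L-a=10/3):
  y_2 = (M₀x³/(6L)+C₁x)/EI  [x≤a] with C₁=M₀(3b²-L²)/(6L)=170/9 = ((-17)·2³/(6·10)+(170/9)·2)/2000 = 799/45000 m
Load 3 — triangular load w₀=-19 kN/m (0→w₀ over full span):
  y_3 = -w₀x(7L⁴-10L²x²+3x⁴)/(360LEI) = -(-19)·2·(7·10⁴-10·10²·2²+3·2⁴)/(360·10·2000) = 3268/9375 m
Load 4 — applied couple M₀=20 kN·m at a=6 m (b=L-a=4):
  y_4 = (M₀x³/(6L)+C₁x)/EI  [x≤a] with C₁=M₀(3b²-L²)/(6L)=-52/3 = (20·2³/(6·10)+(-52/3)·2)/2000 = -2/125 m
Superposition: y = Σ y_i = -25573/225000 m ≈ -0.113658 m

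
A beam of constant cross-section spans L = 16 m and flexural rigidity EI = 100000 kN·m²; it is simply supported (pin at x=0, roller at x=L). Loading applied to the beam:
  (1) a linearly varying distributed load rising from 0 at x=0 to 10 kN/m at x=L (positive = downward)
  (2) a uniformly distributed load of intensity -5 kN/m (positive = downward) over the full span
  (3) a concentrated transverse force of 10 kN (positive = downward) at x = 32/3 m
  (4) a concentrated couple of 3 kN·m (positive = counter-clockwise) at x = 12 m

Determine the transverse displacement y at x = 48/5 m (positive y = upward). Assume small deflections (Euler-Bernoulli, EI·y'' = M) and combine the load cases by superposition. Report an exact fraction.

y(48/5) = -8775101/1054687500 m

Load 1 — triangular load w₀=10 kN/m (0→w₀ over full span):
  y_1 = -w₀x(7L⁴-10L²x²+3x⁴)/(360LEI) = -10·(48/5)·(7·16⁴-10·16²·(48/5)²+3·(48/5)⁴)/(360·16·100000) = -1212416/29296875 m
Load 2 — uniform load w=-5 kN/m over full span:
  y_2 = -wx(L³-2Lx²+x³)/(24EI) = -(-5)·(48/5)·(16³-2·16·(48/5)²+(48/5)³)/(24·100000) = 15872/390625 m
Load 3 — point force P=10 kN at a=32/3 m (b=L-a=16/3):
  y_3 = -Pbx(L²-b²-x²)/(6LEI)  [x≤a] = -10·(16/3)·(48/5)·(16²-(16/3)²-(48/5)²)/(6·16·100000) = -15232/2109375 m
Load 4 — applied couple M₀=3 kN·m at a=12 m (b=L-a=4):
  y_4 = (M₀x³/(6L)+C₁x)/EI  [x≤a] with C₁=M₀(3b²-L²)/(6L)=-13/2 = (3·(48/5)³/(6·16)+(-13/2)·(48/5))/100000 = -543/1562500 m
Superposition: y = Σ y_i = -8775101/1054687500 m ≈ -0.008320 m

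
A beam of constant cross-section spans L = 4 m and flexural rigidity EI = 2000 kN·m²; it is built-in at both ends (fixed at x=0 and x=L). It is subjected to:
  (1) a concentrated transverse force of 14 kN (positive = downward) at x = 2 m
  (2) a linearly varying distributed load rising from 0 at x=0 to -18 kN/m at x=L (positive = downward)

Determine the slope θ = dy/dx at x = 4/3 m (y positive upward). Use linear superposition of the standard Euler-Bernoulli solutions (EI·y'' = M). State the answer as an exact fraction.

Load 1 — point force P=14 kN at a=2 m (b=L-a=2):
  θ_1 = -Pb²x(2aL-(3a+b)x)/(2L³EI)  [x≤a] = -14·2²·(4/3)·(2·2·4-(3·2+2)·(4/3))/(2·4³·2000) = -7/4500 rad
Load 2 — triangular load w₀=-18 kN/m (0→w₀ over full span):
  θ_2 = -w₀(2x(L-x)(L-2x)(x+2L)+x²(L-x)²)/(120LEI) = -(-18)·(2·(4/3)·(4-(4/3))·(4-2·(4/3))·((4/3)+2·4)+(4/3)²·(4-(4/3))²)/(120·4·2000) = 32/16875 rad
Superposition: θ = Σ θ_i = 23/67500 rad ≈ 0.000341 rad

θ(4/3) = 23/67500 rad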